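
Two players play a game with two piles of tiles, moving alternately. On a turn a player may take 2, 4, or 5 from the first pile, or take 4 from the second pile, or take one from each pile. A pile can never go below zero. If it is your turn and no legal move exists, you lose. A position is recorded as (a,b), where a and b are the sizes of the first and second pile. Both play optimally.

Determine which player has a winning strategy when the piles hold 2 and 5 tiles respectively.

Positions with no move are L. A position that does have a move is losing for the player to move precisely when every available move leads to a winning position for the opponent. Fill in the labels:
No move ever increases a pile, so every position that can arise here has a ≤ 2 and b ≤ 5; it is enough to label the cells with 0 ≤ a ≤ 2 and 0 ≤ b ≤ 5.
Every move lowers a or b (never raises either), so fill the grid row by row in increasing a, and left to right within a row: each cell's successors are then already labelled.
      b=0  b=1  b=2  b=3  b=4  b=5
a=0:    L    L    L    L    W    W
a=1:    L    W    W    W    W    L
a=2:    W    W    W    W    L    L
Cells with no legal move (terminal, hence L): (0,0), (0,1), (0,2), (0,3), (1,0).
The remaining L cells, each justified by listing all of its moves:
(1,5): →(1,1)(W), (0,4)(W) — all W, so L
(2,4): →(0,4)(W), (2,0)(W), (1,3)(W) — all W, so L
(2,5): →(0,5)(W), (2,1)(W), (1,4)(W) — all W, so L
Every other cell has at least one move into one of the L cells above, so it is W.
Every move from (2,5) reaches a W position, so the mover loses.

The second player wins.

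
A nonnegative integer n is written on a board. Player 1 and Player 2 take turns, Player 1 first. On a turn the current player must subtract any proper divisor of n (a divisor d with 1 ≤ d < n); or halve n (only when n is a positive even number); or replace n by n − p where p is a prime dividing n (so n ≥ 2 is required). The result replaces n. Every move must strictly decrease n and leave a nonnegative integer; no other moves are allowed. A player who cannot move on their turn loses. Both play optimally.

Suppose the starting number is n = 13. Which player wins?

Player 1 wins.

Compute win/loss labels from the base case upward. A position with no move is L. Any other position is W if it can reach an L in one move, else L.
n=0: no move → L
n=1: no move → L
n=2: W (go to 0, an L position)
n=3: W (go to 0, an L position)
n=4: L (options 2(W), 3(W) are all W)
n=5: W (go to 0, an L position)
n=6: W (go to 4, an L position)
n=7: W (go to 0, an L position)
n=8: W (go to 4, an L position)
n=9: L (options 6(W), 8(W) are all W)
n=10: W (go to 9, an L position)
n=11: W (go to 0, an L position)
n=12: W (go to 9, an L position)
n=13: W (go to 0, an L position)
From 13 Player 1 can move to 0, reaching an L position.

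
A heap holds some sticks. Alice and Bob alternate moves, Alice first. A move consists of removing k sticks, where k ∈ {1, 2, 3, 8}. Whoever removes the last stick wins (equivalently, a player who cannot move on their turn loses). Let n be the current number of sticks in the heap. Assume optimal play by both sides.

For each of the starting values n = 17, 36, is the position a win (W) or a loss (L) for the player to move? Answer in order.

Work bottom-up. With no move the player to move loses. Otherwise the position is W if at least one move leads to an L position for the opponent, and L if every move leads to a W.
n=0: no move → L
n=1: →0(L), so W
n=2: →0(L), so W
n=3: →0(L), so W
n=4: →3(W), 2(W), 1(W) — all W, so L
n=5: →4(L), so W
n=6: →4(L), so W
n=7: →4(L), so W
n=8: →0(L), so W
n=9: →8(W), 7(W), 6(W), 1(W) — all W, so L
n=10: →9(L), so W
n=11: →9(L), so W
n=12: →9(L), so W
n=13: →12(W), 11(W), 10(W), 5(W) — all W, so L
n=14: →13(L), so W
n=15: →13(L), so W
n=16: →13(L), so W
n=17: →9(L), so W
n=18: →17(W), 16(W), 15(W), 10(W) — all W, so L
n=19: →18(L), so W
n=20: →18(L), so W
n=21: →18(L), so W
n=22: →21(W), 20(W), 19(W), 14(W) — all W, so L
n=23: →22(L), so W
n=24: →22(L), so W
n=25: →22(L), so W
n=26: →18(L), so W
n=27: →26(W), 25(W), 24(W), 19(W) — all W, so L
n=28: →27(L), so W
n=29: →27(L), so W
n=30: →27(L), so W
n=31: →30(W), 29(W), 28(W), 23(W) — all W, so L
n=32: →31(L), so W
n=33: →31(L), so W
n=34: →31(L), so W
n=35: →27(L), so W
n=36: →35(W), 34(W), 33(W), 28(W) — all W, so L

17: W, 36: L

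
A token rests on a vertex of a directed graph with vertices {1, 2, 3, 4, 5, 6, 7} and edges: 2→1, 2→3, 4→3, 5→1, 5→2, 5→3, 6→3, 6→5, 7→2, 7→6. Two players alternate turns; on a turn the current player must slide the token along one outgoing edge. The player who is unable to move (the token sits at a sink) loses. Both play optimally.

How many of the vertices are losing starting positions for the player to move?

Positions with no move are L. A position that does have a move is losing for the player to move precisely when every available move leads to a winning position for the opponent. Fill in the labels:
Every edge goes from a vertex to one that appears earlier in the order 1, 3, 2, 5, 4, 6, 7, so processing vertices in that order labels each vertex after all of its successors.
1: no outgoing edge → L
3: no outgoing edge → L
2: reaches L-position 3 → W
5: reaches L-position 3 → W
4: reaches L-position 3 → W
6: reaches L-position 3 → W
7: only reaches 6(W), 2(W), all W → L
The L vertices are 1, 3, 7; that is 3 in all.

3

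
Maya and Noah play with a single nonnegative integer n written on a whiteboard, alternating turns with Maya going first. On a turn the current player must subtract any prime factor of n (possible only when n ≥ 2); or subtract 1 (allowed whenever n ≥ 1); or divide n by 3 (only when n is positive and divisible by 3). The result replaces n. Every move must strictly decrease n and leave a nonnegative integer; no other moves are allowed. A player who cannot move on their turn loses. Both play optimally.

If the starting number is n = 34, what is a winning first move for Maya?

Move to 32.

Classify positions by backward induction: terminal positions (no move available) are L. From any other position, the mover wins iff some move reaches an L.
n=0: no move → L
n=1: can move to 0, which is L ⇒ W
n=2: can move to 0, which is L ⇒ W
n=3: can move to 0, which is L ⇒ W
n=4: moves to 2(W), 3(W); every one is W ⇒ L
n=5: can move to 0, which is L ⇒ W
n=6: can move to 4, which is L ⇒ W
n=7: can move to 0, which is L ⇒ W
n=8: moves to 6(W), 7(W); every one is W ⇒ L
n=9: can move to 8, which is L ⇒ W
n=10: can move to 8, which is L ⇒ W
n=11: can move to 0, which is L ⇒ W
n=12: can move to 4, which is L ⇒ W
n=13: can move to 0, which is L ⇒ W
n=14: moves to 7(W), 12(W), 13(W); every one is W ⇒ L
n=15: can move to 14, which is L ⇒ W
n=16: can move to 14, which is L ⇒ W
n=17: can move to 0, which is L ⇒ W
n=18: moves to 6(W), 15(W), 16(W), 17(W); every one is W ⇒ L
n=19: can move to 0, which is L ⇒ W
n=20: can move to 18, which is L ⇒ W
n=21: can move to 14, which is L ⇒ W
n=22: moves to 11(W), 20(W), 21(W); every one is W ⇒ L
n=23: can move to 0, which is L ⇒ W
n=24: can move to 8, which is L ⇒ W
n=25: moves to 20(W), 24(W); every one is W ⇒ L
n=26: can move to 25, which is L ⇒ W
n=27: moves to 9(W), 24(W), 26(W); every one is W ⇒ L
n=28: can move to 27, which is L ⇒ W
n=29: can move to 0, which is L ⇒ W
n=30: can move to 25, which is L ⇒ W
n=31: can move to 0, which is L ⇒ W
n=32: moves to 30(W), 31(W); every one is W ⇒ L
n=33: can move to 22, which is L ⇒ W
n=34: can move to 32, which is L ⇒ W
From 34, the L positions reachable in one move are: 32.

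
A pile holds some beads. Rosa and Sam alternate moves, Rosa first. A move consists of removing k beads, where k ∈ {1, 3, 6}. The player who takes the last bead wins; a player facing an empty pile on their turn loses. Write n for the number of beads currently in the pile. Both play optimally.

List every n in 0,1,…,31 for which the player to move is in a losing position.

0, 2, 4, 9, 11, 13, 18, 20, 22, 27, 29, 31

Classify positions by backward induction: terminal positions (no move available) are L. From any other position, the mover wins iff some move reaches an L.
n=0: no move → L
n=1: W (go to 0, an L position)
n=2: L (sole option 1(W) is W)
n=3: W (go to 2, an L position)
n=4: L (options 3(W), 1(W) are all W)
n=5: W (go to 4, an L position)
n=6: W (go to 0, an L position)
n=7: W (go to 4, an L position)
n=8: W (go to 2, an L position)
n=9: L (options 8(W), 6(W), 3(W) are all W)
n=10: W (go to 9, an L position)
n=11: L (options 10(W), 8(W), 5(W) are all W)
n=12: W (go to 11, an L position)
n=13: L (options 12(W), 10(W), 7(W) are all W)
n=14: W (go to 13, an L position)
n=15: W (go to 9, an L position)
n=16: W (go to 13, an L position)
n=17: W (go to 11, an L position)
n=18: L (options 17(W), 15(W), 12(W) are all W)
n=19: W (go to 18, an L position)
n=20: L (options 19(W), 17(W), 14(W) are all W)
n=21: W (go to 20, an L position)
n=22: L (options 21(W), 19(W), 16(W) are all W)
n=23: W (go to 22, an L position)
n=24: W (go to 18, an L position)
n=25: W (go to 22, an L position)
n=26: W (go to 20, an L position)
n=27: L (options 26(W), 24(W), 21(W) are all W)
n=28: W (go to 27, an L position)
n=29: L (options 28(W), 26(W), 23(W) are all W)
n=30: W (go to 29, an L position)
n=31: L (options 30(W), 28(W), 25(W) are all W)
Reading off the rows marked L gives the requested list; there are 12 such values of n.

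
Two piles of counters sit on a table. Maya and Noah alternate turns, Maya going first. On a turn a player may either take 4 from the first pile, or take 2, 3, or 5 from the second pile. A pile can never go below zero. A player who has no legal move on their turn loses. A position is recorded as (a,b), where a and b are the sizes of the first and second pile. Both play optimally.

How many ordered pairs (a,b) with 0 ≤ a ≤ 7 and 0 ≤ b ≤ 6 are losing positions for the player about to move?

16

Classify positions by backward induction: terminal positions (no move available) are L. From any other position, the mover wins iff some move reaches an L.
Every move lowers a or b (never raises either), so fill the grid row by row in increasing a, and left to right within a row: each cell's successors are then already labelled.
      b=0  b=1  b=2  b=3  b=4  b=5  b=6
a=0:    L    L    W    W    W    W    W
a=1:    L    L    W    W    W    W    W
a=2:    L    L    W    W    W    W    W
a=3:    L    L    W    W    W    W    W
a=4:    W    W    L    L    W    W    W
a=5:    W    W    L    L    W    W    W
a=6:    W    W    L    L    W    W    W
a=7:    W    W    L    L    W    W    W
Cells with no legal move (terminal, hence L): (0,0), (0,1), (1,0), (1,1), (2,0), (2,1), (3,0), (3,1).
The remaining L cells, each justified by listing all of its moves:
(4,2): moves to (0,2)(W), (4,0)(W); every one is W ⇒ L
(4,3): moves to (0,3)(W), (4,1)(W), (4,0)(W); every one is W ⇒ L
(5,2): moves to (1,2)(W), (5,0)(W); every one is W ⇒ L
(5,3): moves to (1,3)(W), (5,1)(W), (5,0)(W); every one is W ⇒ L
(6,2): moves to (2,2)(W), (6,0)(W); every one is W ⇒ L
(6,3): moves to (2,3)(W), (6,1)(W), (6,0)(W); every one is W ⇒ L
(7,2): moves to (3,2)(W), (7,0)(W); every one is W ⇒ L
(7,3): moves to (3,3)(W), (7,1)(W), (7,0)(W); every one is W ⇒ L
Every other cell has at least one move into one of the L cells above, so it is W.
L cells per row: a=0: 2, a=1: 2, a=2: 2, a=3: 2, a=4: 2, a=5: 2, a=6: 2, a=7: 2; total 16.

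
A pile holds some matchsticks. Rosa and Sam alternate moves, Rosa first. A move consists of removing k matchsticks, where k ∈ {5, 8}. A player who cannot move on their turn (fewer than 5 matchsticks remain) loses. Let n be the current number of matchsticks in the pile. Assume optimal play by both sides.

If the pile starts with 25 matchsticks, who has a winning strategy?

Rosa wins.

Build the W/L table. Terminal = L. A non-terminal position is W if it has a move to some L; otherwise it is L.
n=0: no move → L
n=1: no move → L
n=2: no move → L
n=3: no move → L
n=4: no move → L
n=5: can move to 0, which is L ⇒ W
n=6: can move to 1, which is L ⇒ W
n=7: can move to 2, which is L ⇒ W
n=8: can move to 3, which is L ⇒ W
n=9: can move to 4, which is L ⇒ W
n=10: can move to 2, which is L ⇒ W
n=11: can move to 3, which is L ⇒ W
n=12: can move to 4, which is L ⇒ W
n=13: moves to 8(W), 5(W); every one is W ⇒ L
n=14: moves to 9(W), 6(W); every one is W ⇒ L
n=15: moves to 10(W), 7(W); every one is W ⇒ L
n=16: moves to 11(W), 8(W); every one is W ⇒ L
n=17: moves to 12(W), 9(W); every one is W ⇒ L
n=18: can move to 13, which is L ⇒ W
n=19: can move to 14, which is L ⇒ W
n=20: can move to 15, which is L ⇒ W
n=21: can move to 16, which is L ⇒ W
n=22: can move to 17, which is L ⇒ W
n=23: can move to 15, which is L ⇒ W
n=24: can move to 16, which is L ⇒ W
n=25: can move to 17, which is L ⇒ W
The starting position 25 is W: Rosa should remove 8, leaving 17, handing over an L position.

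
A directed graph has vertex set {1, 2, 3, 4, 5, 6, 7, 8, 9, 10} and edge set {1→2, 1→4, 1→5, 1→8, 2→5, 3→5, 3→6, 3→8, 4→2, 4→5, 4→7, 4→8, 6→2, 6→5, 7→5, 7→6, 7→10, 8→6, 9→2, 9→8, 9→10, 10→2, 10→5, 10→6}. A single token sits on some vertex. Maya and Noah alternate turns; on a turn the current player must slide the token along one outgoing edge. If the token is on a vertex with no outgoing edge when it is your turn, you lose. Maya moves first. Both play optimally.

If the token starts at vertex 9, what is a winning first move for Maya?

Build the W/L table. Terminal = L. A non-terminal position is W if it has a move to some L; otherwise it is L.
Every edge goes from a vertex to one that appears earlier in the order 5, 2, 6, 10, 8, 7, 4, 1, 3, 9, so processing vertices in that order labels each vertex after all of its successors.
5: no outgoing edge → L
2: W (go to 5, an L position)
6: W (go to 5, an L position)
10: W (go to 5, an L position)
8: L (sole option 6(W) is W)
7: W (go to 5, an L position)
4: W (go to 8, an L position)
1: W (go to 8, an L position)
3: W (go to 8, an L position)
9: W (go to 8, an L position)
From 9, the L positions reachable in one move are: 8.

Move to 8.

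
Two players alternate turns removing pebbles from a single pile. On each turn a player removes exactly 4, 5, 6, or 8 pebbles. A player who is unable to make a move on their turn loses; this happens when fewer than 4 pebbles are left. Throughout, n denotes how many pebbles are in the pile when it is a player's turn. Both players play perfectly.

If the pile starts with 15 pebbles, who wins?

The second player wins.

Work bottom-up. With no move the player to move loses. Otherwise the position is W if at least one move leads to an L position for the opponent, and L if every move leads to a W.
n=0: no move → L
n=1: no move → L
n=2: no move → L
n=3: no move → L
n=4: can move to 0, which is L ⇒ W
n=5: can move to 1, which is L ⇒ W
n=6: can move to 2, which is L ⇒ W
n=7: can move to 3, which is L ⇒ W
n=8: can move to 3, which is L ⇒ W
n=9: can move to 3, which is L ⇒ W
n=10: can move to 2, which is L ⇒ W
n=11: can move to 3, which is L ⇒ W
n=12: moves to 8(W), 7(W), 6(W), 4(W); every one is W ⇒ L
n=13: moves to 9(W), 8(W), 7(W), 5(W); every one is W ⇒ L
n=14: moves to 10(W), 9(W), 8(W), 6(W); every one is W ⇒ L
n=15: moves to 11(W), 10(W), 9(W), 7(W); every one is W ⇒ L
Every move from 15 reaches a W position, so the mover loses.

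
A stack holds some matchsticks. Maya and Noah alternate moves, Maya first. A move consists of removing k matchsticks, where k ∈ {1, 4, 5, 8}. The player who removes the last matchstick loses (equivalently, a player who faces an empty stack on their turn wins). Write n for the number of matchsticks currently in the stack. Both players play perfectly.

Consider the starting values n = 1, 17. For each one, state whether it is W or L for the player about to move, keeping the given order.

1: L, 17: W

Label each position W (a win for the player to move) or L (a loss). A position with no legal move is W; any other position is W exactly when some move reaches an L, and L when every move reaches a W.
n=0: no move; the opponent has just taken the last matchstick and therefore loses → W
n=1: L (sole option 0(W) is W)
n=2: W (go to 1, an L position)
n=3: L (sole option 2(W) is W)
n=4: W (go to 3, an L position)
n=5: W (go to 1, an L position)
n=6: W (go to 1, an L position)
n=7: W (go to 3, an L position)
n=8: W (go to 3, an L position)
n=9: W (go to 1, an L position)
n=10: L (options 9(W), 6(W), 5(W), 2(W) are all W)
n=11: W (go to 10, an L position)
n=12: L (options 11(W), 8(W), 7(W), 4(W) are all W)
n=13: W (go to 12, an L position)
n=14: W (go to 10, an L position)
n=15: W (go to 10, an L position)
n=16: W (go to 12, an L position)
n=17: W (go to 12, an L position)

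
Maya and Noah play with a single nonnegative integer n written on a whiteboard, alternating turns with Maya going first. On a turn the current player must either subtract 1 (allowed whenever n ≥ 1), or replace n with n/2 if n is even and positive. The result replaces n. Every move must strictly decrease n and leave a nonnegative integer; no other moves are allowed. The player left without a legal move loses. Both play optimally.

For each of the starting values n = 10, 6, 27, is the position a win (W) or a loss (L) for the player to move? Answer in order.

Work bottom-up. With no move the player to move loses. Otherwise the position is W if at least one move leads to an L position for the opponent, and L if every move leads to a W.
n=0: no move → L
n=1: reaches L-position 0 → W
n=2: only reaches 1(W), which is W → L
n=3: reaches L-position 2 → W
n=4: reaches L-position 2 → W
n=5: only reaches 4(W), which is W → L
n=6: reaches L-position 5 → W
n=7: only reaches 6(W), which is W → L
n=8: reaches L-position 7 → W
n=9: only reaches 8(W), which is W → L
n=10: reaches L-position 5 → W
n=11: only reaches 10(W), which is W → L
n=12: reaches L-position 11 → W
n=13: only reaches 12(W), which is W → L
n=14: reaches L-position 7 → W
n=15: only reaches 14(W), which is W → L
n=16: reaches L-position 15 → W
n=17: only reaches 16(W), which is W → L
n=18: reaches L-position 9 → W
n=19: only reaches 18(W), which is W → L
n=20: reaches L-position 19 → W
n=21: only reaches 20(W), which is W → L
n=22: reaches L-position 11 → W
n=23: only reaches 22(W), which is W → L
n=24: reaches L-position 23 → W
n=25: only reaches 24(W), which is W → L
n=26: reaches L-position 13 → W
n=27: only reaches 26(W), which is W → L

10: W, 6: W, 27: L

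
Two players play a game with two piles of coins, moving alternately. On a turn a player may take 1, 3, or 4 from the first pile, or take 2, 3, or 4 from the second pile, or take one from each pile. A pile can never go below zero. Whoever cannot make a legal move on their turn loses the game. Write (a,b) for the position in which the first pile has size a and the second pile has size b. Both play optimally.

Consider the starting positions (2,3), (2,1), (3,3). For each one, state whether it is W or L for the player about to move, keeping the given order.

(2,3): W, (2,1): L, (3,3): L

Classify positions by backward induction: terminal positions (no move available) are L. From any other position, the mover wins iff some move reaches an L.
No move ever increases a pile, so every position that can arise here has a ≤ 3 and b ≤ 3; it is enough to label the cells with 0 ≤ a ≤ 3 and 0 ≤ b ≤ 3.
Every move lowers a or b (never raises either), so fill the grid row by row in increasing a, and left to right within a row: each cell's successors are then already labelled.
      b=0  b=1  b=2  b=3
a=0:    L    L    W    W
a=1:    W    W    W    L
a=2:    L    L    W    W
a=3:    W    W    W    L
Cells with no legal move (terminal, hence L): (0,0), (0,1).
The remaining L cells, each justified by listing all of its moves:
(1,3): L (options (0,3)(W), (1,1)(W), (1,0)(W), (0,2)(W) are all W)
(2,0): L (sole option (1,0)(W) is W)
(2,1): L (options (1,1)(W), (1,0)(W) are all W)
(3,3): L (options (2,3)(W), (0,3)(W), (3,1)(W), (3,0)(W), (2,2)(W) are all W)
Every other cell has at least one move into one of the L cells above, so it is W.
(2,3): the move to (1,3) reaches an L cell, so W
(2,1): one of the L cells justified above, so L
(3,3): one of the L cells justified above, so L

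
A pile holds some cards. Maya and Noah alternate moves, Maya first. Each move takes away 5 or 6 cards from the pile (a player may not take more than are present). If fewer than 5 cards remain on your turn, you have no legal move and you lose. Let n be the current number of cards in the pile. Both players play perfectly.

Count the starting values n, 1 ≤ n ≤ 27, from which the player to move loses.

Use the standard recursion: the mover loses at a terminal position; elsewhere, the mover wins exactly when some move hands the opponent an L position.
n=0: no move → L
n=1: no move → L
n=2: no move → L
n=3: no move → L
n=4: no move → L
n=5: reaches L-position 0 → W
n=6: reaches L-position 1 → W
n=7: reaches L-position 2 → W
n=8: reaches L-position 3 → W
n=9: reaches L-position 4 → W
n=10: reaches L-position 4 → W
n=11: only reaches 6(W), 5(W), all W → L
n=12: only reaches 7(W), 6(W), all W → L
n=13: only reaches 8(W), 7(W), all W → L
n=14: only reaches 9(W), 8(W), all W → L
n=15: only reaches 10(W), 9(W), all W → L
n=16: reaches L-position 11 → W
n=17: reaches L-position 12 → W
n=18: reaches L-position 13 → W
n=19: reaches L-position 14 → W
n=20: reaches L-position 15 → W
n=21: reaches L-position 15 → W
n=22: only reaches 17(W), 16(W), all W → L
n=23: only reaches 18(W), 17(W), all W → L
n=24: only reaches 19(W), 18(W), all W → L
n=25: only reaches 20(W), 19(W), all W → L
n=26: only reaches 21(W), 20(W), all W → L
n=27: reaches L-position 22 → W
L entries with 1 ≤ n ≤ 27 (n=0 is outside the asked range and is not counted): n = 1, 2, 3, 4, 11, 12, 13, 14, 15, 22, 23, 24, 25, 26; that makes 14.

14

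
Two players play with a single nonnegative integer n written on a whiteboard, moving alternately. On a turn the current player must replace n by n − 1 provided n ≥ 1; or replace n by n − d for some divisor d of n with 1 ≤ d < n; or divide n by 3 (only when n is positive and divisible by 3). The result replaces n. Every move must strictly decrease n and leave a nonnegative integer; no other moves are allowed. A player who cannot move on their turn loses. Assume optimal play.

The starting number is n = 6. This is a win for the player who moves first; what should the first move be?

Use the standard recursion: the mover loses at a terminal position; elsewhere, the mover wins exactly when some move hands the opponent an L position.
n=0: no move → L
n=1: reaches L-position 0 → W
n=2: only reaches 1(W), which is W → L
n=3: reaches L-position 2 → W
n=4: reaches L-position 2 → W
n=5: only reaches 4(W), which is W → L
n=6: reaches L-position 2 → W
From 6, the L positions reachable in one move are: 2, 5. Any move reaching one of these is winning.

Move to 2.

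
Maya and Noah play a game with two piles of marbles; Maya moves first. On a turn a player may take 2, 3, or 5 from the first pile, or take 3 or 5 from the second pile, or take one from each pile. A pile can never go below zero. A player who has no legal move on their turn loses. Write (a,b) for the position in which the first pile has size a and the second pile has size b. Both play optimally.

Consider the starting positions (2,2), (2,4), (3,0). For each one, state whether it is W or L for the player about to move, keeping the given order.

Build the W/L table. Terminal = L. A non-terminal position is W if it has a move to some L; otherwise it is L.
No move ever increases a pile, so every position that can arise here has a ≤ 3 and b ≤ 4; it is enough to label the cells with 0 ≤ a ≤ 3 and 0 ≤ b ≤ 4.
Every move lowers a or b (never raises either), so fill the grid row by row in increasing a, and left to right within a row: each cell's successors are then already labelled.
      b=0  b=1  b=2  b=3  b=4
a=0:    L    L    L    W    W
a=1:    L    W    W    W    L
a=2:    W    W    W    L    L
a=3:    W    W    W    L    W
Cells with no legal move (terminal, hence L): (0,0), (0,1), (0,2), (1,0).
The remaining L cells, each justified by listing all of its moves:
(1,4): →(1,1)(W), (0,3)(W) — all W, so L
(2,3): →(0,3)(W), (2,0)(W), (1,2)(W) — all W, so L
(2,4): →(0,4)(W), (2,1)(W), (1,3)(W) — all W, so L
(3,3): →(1,3)(W), (0,3)(W), (3,0)(W), (2,2)(W) — all W, so L
Every other cell has at least one move into one of the L cells above, so it is W.
(2,2): the move to (0,2) reaches an L cell, so W
(2,4): one of the L cells justified above, so L
(3,0): the move to (1,0) reaches an L cell, so W

(2,2): W, (2,4): L, (3,0): W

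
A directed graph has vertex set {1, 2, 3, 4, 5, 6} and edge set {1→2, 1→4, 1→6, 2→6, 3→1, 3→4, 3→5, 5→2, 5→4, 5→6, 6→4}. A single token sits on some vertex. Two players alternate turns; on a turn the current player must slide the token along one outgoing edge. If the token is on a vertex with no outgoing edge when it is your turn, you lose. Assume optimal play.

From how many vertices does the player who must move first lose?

Compute win/loss labels from the base case upward. A position with no move is L. Any other position is W if it can reach an L in one move, else L.
Every edge goes from a vertex to one that appears earlier in the order 4, 6, 2, 5, 1, 3, so processing vertices in that order labels each vertex after all of its successors.
4: no outgoing edge → L
6: can move to 4, which is L ⇒ W
2: the only move is to 6(W), a W ⇒ L
5: can move to 2, which is L ⇒ W
1: can move to 2, which is L ⇒ W
3: can move to 4, which is L ⇒ W
The L vertices are 2, 4; that is 2 in all.

2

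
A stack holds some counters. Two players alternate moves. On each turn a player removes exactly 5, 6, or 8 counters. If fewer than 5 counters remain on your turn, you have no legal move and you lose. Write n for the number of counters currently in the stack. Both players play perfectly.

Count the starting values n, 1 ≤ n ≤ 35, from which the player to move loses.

Build the W/L table. Terminal = L. A non-terminal position is W if it has a move to some L; otherwise it is L.
n=0: no move → L
n=1: no move → L
n=2: no move → L
n=3: no move → L
n=4: no move → L
n=5: reaches L-position 0 → W
n=6: reaches L-position 1 → W
n=7: reaches L-position 2 → W
n=8: reaches L-position 3 → W
n=9: reaches L-position 4 → W
n=10: reaches L-position 4 → W
n=11: reaches L-position 3 → W
n=12: reaches L-position 4 → W
n=13: only reaches 8(W), 7(W), 5(W), all W → L
n=14: only reaches 9(W), 8(W), 6(W), all W → L
n=15: only reaches 10(W), 9(W), 7(W), all W → L
n=16: only reaches 11(W), 10(W), 8(W), all W → L
n=17: only reaches 12(W), 11(W), 9(W), all W → L
n=18: reaches L-position 13 → W
n=19: reaches L-position 14 → W
n=20: reaches L-position 15 → W
n=21: reaches L-position 16 → W
n=22: reaches L-position 17 → W
n=23: reaches L-position 17 → W
n=24: reaches L-position 16 → W
n=25: reaches L-position 17 → W
n=26: only reaches 21(W), 20(W), 18(W), all W → L
n=27: only reaches 22(W), 21(W), 19(W), all W → L
n=28: only reaches 23(W), 22(W), 20(W), all W → L
n=29: only reaches 24(W), 23(W), 21(W), all W → L
n=30: only reaches 25(W), 24(W), 22(W), all W → L
n=31: reaches L-position 26 → W
n=32: reaches L-position 27 → W
n=33: reaches L-position 28 → W
n=34: reaches L-position 29 → W
n=35: reaches L-position 30 → W
L entries with 1 ≤ n ≤ 35 (n=0 is outside the asked range and is not counted): n = 1, 2, 3, 4, 13, 14, 15, 16, 17, 26, 27, 28, 29, 30; that makes 14.

14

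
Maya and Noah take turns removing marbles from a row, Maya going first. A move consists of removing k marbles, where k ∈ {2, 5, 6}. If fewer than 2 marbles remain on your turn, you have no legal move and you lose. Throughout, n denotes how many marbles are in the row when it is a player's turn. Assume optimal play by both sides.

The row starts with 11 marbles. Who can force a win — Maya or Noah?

Build the W/L table. Terminal = L. A non-terminal position is W if it has a move to some L; otherwise it is L.
n=0: no move → L
n=1: no move → L
n=2: can move to 0, which is L ⇒ W
n=3: can move to 1, which is L ⇒ W
n=4: the only move is to 2(W), a W ⇒ L
n=5: can move to 0, which is L ⇒ W
n=6: can move to 4, which is L ⇒ W
n=7: can move to 1, which is L ⇒ W
n=8: moves to 6(W), 3(W), 2(W); every one is W ⇒ L
n=9: can move to 4, which is L ⇒ W
n=10: can move to 8, which is L ⇒ W
n=11: moves to 9(W), 6(W), 5(W); every one is W ⇒ L
Every move from 11 reaches a W position, so the mover loses.

Noah wins.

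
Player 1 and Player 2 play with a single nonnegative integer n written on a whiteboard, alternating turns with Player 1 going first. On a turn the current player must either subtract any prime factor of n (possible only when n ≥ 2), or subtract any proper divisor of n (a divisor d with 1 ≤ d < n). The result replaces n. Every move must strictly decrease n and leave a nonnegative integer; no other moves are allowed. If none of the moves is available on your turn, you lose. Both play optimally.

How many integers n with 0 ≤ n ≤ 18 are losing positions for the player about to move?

5

Classify positions by backward induction: terminal positions (no move available) are L. From any other position, the mover wins iff some move reaches an L.
n=0: no move → L
n=1: no move → L
n=2: reaches L-position 0 → W
n=3: reaches L-position 0 → W
n=4: only reaches 2(W), 3(W), all W → L
n=5: reaches L-position 0 → W
n=6: reaches L-position 4 → W
n=7: reaches L-position 0 → W
n=8: reaches L-position 4 → W
n=9: only reaches 6(W), 8(W), all W → L
n=10: reaches L-position 9 → W
n=11: reaches L-position 0 → W
n=12: reaches L-position 9 → W
n=13: reaches L-position 0 → W
n=14: only reaches 7(W), 12(W), 13(W), all W → L
n=15: reaches L-position 14 → W
n=16: reaches L-position 14 → W
n=17: reaches L-position 0 → W
n=18: reaches L-position 9 → W
L entries with 0 ≤ n ≤ 18: n = 0, 1, 4, 9, 14; that makes 5.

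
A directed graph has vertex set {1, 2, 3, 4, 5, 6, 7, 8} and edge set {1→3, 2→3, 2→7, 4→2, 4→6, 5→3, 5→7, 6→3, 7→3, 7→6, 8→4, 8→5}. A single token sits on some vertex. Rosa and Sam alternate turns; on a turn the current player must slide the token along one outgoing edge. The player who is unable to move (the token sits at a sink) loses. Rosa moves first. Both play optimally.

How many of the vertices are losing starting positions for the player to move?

2

Compute win/loss labels from the base case upward. A position with no move is L. Any other position is W if it can reach an L in one move, else L.
Every edge goes from a vertex to one that appears earlier in the order 3, 6, 7, 2, 5, 4, 1, 8, so processing vertices in that order labels each vertex after all of its successors.
3: no outgoing edge → L
6: can move to 3, which is L ⇒ W
7: can move to 3, which is L ⇒ W
2: can move to 3, which is L ⇒ W
5: can move to 3, which is L ⇒ W
4: moves to 2(W), 6(W); every one is W ⇒ L
1: can move to 3, which is L ⇒ W
8: can move to 4, which is L ⇒ W
The L vertices are 3, 4; that is 2 in all.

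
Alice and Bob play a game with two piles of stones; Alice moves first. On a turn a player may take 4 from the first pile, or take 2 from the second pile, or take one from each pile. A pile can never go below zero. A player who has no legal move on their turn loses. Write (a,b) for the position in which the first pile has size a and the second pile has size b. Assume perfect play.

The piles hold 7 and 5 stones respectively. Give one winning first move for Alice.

Move to (6,4).

Positions with no move are L. A position that does have a move is losing for the player to move precisely when every available move leads to a winning position for the opponent. Fill in the labels:
No move ever increases a pile, so every position that can arise here has a ≤ 7 and b ≤ 5; it is enough to label the cells with 0 ≤ a ≤ 7 and 0 ≤ b ≤ 5.
Every move lowers a or b (never raises either), so fill the grid row by row in increasing a, and left to right within a row: each cell's successors are then already labelled.
      b=0  b=1  b=2  b=3  b=4  b=5
a=0:    L    L    W    W    L    L
a=1:    L    W    W    L    L    W
a=2:    L    W    W    L    W    W
a=3:    L    W    W    L    W    W
a=4:    W    W    L    L    W    W
a=5:    W    L    L    W    W    L
a=6:    W    L    W    W    L    L
a=7:    W    L    W    W    L    W
Cells with no legal move (terminal, hence L): (0,0), (0,1), (1,0), (2,0), (3,0).
The remaining L cells, each justified by listing all of its moves:
(0,4): the only move is to (0,2)(W), a W ⇒ L
(0,5): the only move is to (0,3)(W), a W ⇒ L
(1,3): moves to (1,1)(W), (0,2)(W); every one is W ⇒ L
(1,4): moves to (1,2)(W), (0,3)(W); every one is W ⇒ L
(2,3): moves to (2,1)(W), (1,2)(W); every one is W ⇒ L
(3,3): moves to (3,1)(W), (2,2)(W); every one is W ⇒ L
(4,2): moves to (0,2)(W), (4,0)(W), (3,1)(W); every one is W ⇒ L
(4,3): moves to (0,3)(W), (4,1)(W), (3,2)(W); every one is W ⇒ L
(5,1): moves to (1,1)(W), (4,0)(W); every one is W ⇒ L
(5,2): moves to (1,2)(W), (5,0)(W), (4,1)(W); every one is W ⇒ L
(5,5): moves to (1,5)(W), (5,3)(W), (4,4)(W); every one is W ⇒ L
(6,1): moves to (2,1)(W), (5,0)(W); every one is W ⇒ L
(6,4): moves to (2,4)(W), (6,2)(W), (5,3)(W); every one is W ⇒ L
(6,5): moves to (2,5)(W), (6,3)(W), (5,4)(W); every one is W ⇒ L
(7,1): moves to (3,1)(W), (6,0)(W); every one is W ⇒ L
(7,4): moves to (3,4)(W), (7,2)(W), (6,3)(W); every one is W ⇒ L
Every other cell has at least one move into one of the L cells above, so it is W.
From (7,5), the L positions reachable in one move are: (6,4).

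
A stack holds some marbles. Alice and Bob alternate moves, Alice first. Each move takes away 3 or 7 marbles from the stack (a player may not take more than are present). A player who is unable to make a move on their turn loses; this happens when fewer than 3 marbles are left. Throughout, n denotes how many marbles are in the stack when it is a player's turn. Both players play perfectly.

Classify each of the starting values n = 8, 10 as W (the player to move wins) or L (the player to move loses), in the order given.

Compute win/loss labels from the base case upward. A position with no move is L. Any other position is W if it can reach an L in one move, else L.
n=0: no move → L
n=1: no move → L
n=2: no move → L
n=3: W (go to 0, an L position)
n=4: W (go to 1, an L position)
n=5: W (go to 2, an L position)
n=6: L (sole option 3(W) is W)
n=7: W (go to 0, an L position)
n=8: W (go to 1, an L position)
n=9: W (go to 6, an L position)
n=10: L (options 7(W), 3(W) are all W)

8: W, 10: L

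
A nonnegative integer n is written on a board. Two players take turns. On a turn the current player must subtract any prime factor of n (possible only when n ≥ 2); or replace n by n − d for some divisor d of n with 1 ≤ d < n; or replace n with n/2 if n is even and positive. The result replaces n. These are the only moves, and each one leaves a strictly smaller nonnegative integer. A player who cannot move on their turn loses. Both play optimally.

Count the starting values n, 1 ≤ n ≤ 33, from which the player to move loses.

7

Use the standard recursion: the mover loses at a terminal position; elsewhere, the mover wins exactly when some move hands the opponent an L position.
n=0: no move → L
n=1: no move → L
n=2: W (go to 0, an L position)
n=3: W (go to 0, an L position)
n=4: L (options 2(W), 3(W) are all W)
n=5: W (go to 0, an L position)
n=6: W (go to 4, an L position)
n=7: W (go to 0, an L position)
n=8: W (go to 4, an L position)
n=9: L (options 6(W), 8(W) are all W)
n=10: W (go to 9, an L position)
n=11: W (go to 0, an L position)
n=12: W (go to 9, an L position)
n=13: W (go to 0, an L position)
n=14: L (options 7(W), 12(W), 13(W) are all W)
n=15: W (go to 14, an L position)
n=16: W (go to 14, an L position)
n=17: W (go to 0, an L position)
n=18: W (go to 9, an L position)
n=19: W (go to 0, an L position)
n=20: L (options 10(W), 15(W), 16(W), 18(W), 19(W) are all W)
n=21: W (go to 14, an L position)
n=22: W (go to 20, an L position)
n=23: W (go to 0, an L position)
n=24: W (go to 20, an L position)
n=25: W (go to 20, an L position)
n=26: L (options 13(W), 24(W), 25(W) are all W)
n=27: W (go to 26, an L position)
n=28: W (go to 14, an L position)
n=29: W (go to 0, an L position)
n=30: W (go to 20, an L position)
n=31: W (go to 0, an L position)
n=32: L (options 16(W), 24(W), 28(W), 30(W), 31(W) are all W)
n=33: W (go to 32, an L position)
L entries with 1 ≤ n ≤ 33 (n=0 is outside the asked range and is not counted): n = 1, 4, 9, 14, 20, 26, 32; that makes 7.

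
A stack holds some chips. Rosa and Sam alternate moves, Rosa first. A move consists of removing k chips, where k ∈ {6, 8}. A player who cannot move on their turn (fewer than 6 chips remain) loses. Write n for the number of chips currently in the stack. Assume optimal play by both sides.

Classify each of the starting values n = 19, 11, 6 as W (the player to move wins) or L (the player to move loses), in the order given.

Build the W/L table. Terminal = L. A non-terminal position is W if it has a move to some L; otherwise it is L.
n=0: no move → L
n=1: no move → L
n=2: no move → L
n=3: no move → L
n=4: no move → L
n=5: no move → L
n=6: can move to 0, which is L ⇒ W
n=7: can move to 1, which is L ⇒ W
n=8: can move to 2, which is L ⇒ W
n=9: can move to 3, which is L ⇒ W
n=10: can move to 4, which is L ⇒ W
n=11: can move to 5, which is L ⇒ W
n=12: can move to 4, which is L ⇒ W
n=13: can move to 5, which is L ⇒ W
n=14: moves to 8(W), 6(W); every one is W ⇒ L
n=15: moves to 9(W), 7(W); every one is W ⇒ L
n=16: moves to 10(W), 8(W); every one is W ⇒ L
n=17: moves to 11(W), 9(W); every one is W ⇒ L
n=18: moves to 12(W), 10(W); every one is W ⇒ L
n=19: moves to 13(W), 11(W); every one is W ⇒ L

19: L, 11: W, 6: W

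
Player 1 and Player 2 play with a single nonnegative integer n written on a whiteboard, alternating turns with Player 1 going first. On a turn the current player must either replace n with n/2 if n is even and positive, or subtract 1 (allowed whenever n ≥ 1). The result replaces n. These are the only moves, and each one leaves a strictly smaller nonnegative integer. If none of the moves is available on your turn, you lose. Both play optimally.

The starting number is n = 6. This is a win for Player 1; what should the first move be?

Build the W/L table. Terminal = L. A non-terminal position is W if it has a move to some L; otherwise it is L.
n=0: no move → L
n=1: reaches L-position 0 → W
n=2: only reaches 1(W), which is W → L
n=3: reaches L-position 2 → W
n=4: reaches L-position 2 → W
n=5: only reaches 4(W), which is W → L
n=6: reaches L-position 5 → W
From 6, the L positions reachable in one move are: 5.

Move to 5.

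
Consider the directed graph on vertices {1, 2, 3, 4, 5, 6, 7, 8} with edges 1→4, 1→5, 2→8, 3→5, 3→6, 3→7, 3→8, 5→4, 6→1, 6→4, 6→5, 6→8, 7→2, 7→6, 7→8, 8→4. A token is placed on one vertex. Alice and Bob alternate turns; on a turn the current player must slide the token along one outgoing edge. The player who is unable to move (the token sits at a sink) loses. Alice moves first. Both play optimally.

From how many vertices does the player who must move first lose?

3

Label each position W (a win for the player to move) or L (a loss). A position with no legal move is L; any other position is W exactly when some move reaches an L, and L when every move reaches a W.
Every edge goes from a vertex to one that appears earlier in the order 4, 5, 1, 8, 6, 2, 7, 3, so processing vertices in that order labels each vertex after all of its successors.
4: no outgoing edge → L
5: can move to 4, which is L ⇒ W
1: can move to 4, which is L ⇒ W
8: can move to 4, which is L ⇒ W
6: can move to 4, which is L ⇒ W
2: the only move is to 8(W), a W ⇒ L
7: can move to 2, which is L ⇒ W
3: moves to 7(W), 6(W), 8(W), 5(W); every one is W ⇒ L
The L vertices are 2, 3, 4; that is 3 in all.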